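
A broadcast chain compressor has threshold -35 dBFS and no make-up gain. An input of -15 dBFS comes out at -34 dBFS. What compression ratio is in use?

Input overshoot = -15 − (-35) = 20 dB; output overshoot = -34 − (-35) = 1 dB.
Ratio = 20 / 1 = 20.

20:1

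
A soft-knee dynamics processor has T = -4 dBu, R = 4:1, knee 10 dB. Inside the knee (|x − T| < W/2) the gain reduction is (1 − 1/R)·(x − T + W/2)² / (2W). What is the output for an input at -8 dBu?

x − T + W/2 = -8 − (-4) + 5 = 1.
GR = (1 − 1/4) × 1² / 20 = 0.75 × 1 / 20 = 0.0375 dB.
Output = -8 − 0.0375 = -8.0375 dBu.

-8.0375 dBu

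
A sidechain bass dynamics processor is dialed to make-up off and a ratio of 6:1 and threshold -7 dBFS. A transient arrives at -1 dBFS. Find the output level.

-1 dBFS sits 6 dB over threshold.
The 6 dB excess becomes 1 dB after 6:1 reduction.
Output = -7 + 1 = -6 dBFS.

-6 dBFS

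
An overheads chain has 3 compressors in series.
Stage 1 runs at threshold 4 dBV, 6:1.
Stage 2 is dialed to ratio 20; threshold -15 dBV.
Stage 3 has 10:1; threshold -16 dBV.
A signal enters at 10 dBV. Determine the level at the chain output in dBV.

Stage 1: 10 dBV is 6 dB over 4 dBV; at 6:1 that becomes 1 dB over, giving 5 dBV.
Stage 2: overshoot 20 dB → 20/20 = 1 dB → -14 dBV.
Stage 3: 2 dB above -16 dBV, reduced 10:1 to 0.2 dB above → -15.8 dBV.

-15.8 dBV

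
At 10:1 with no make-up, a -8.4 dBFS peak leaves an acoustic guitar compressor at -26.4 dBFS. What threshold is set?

-28.4 dBFS

Input is 20 dB above T (since output overshoot × R = input overshoot: (-26.4 − T)·10 = -8.4 − T gives T = -28.4 dBFS).
Check: -28.4 + (-8.4 − (-28.4))/10 = -28.4 + 2 = -26.4 dBFS. ✓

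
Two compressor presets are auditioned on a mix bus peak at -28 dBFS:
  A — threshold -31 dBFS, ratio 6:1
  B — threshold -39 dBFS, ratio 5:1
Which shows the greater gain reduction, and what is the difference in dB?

A: 3 dB over, compressed to 0.5 dB over, so 2.5 dB of GR.
B: 11 dB over, compressed to 2.2 dB over, so 8.8 dB of GR.
B reduces 6.3 dB more.

B, by 6.3 dB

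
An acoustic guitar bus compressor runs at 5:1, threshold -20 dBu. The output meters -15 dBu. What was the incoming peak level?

The compressed level sits -15 − (-20) = 5 dB over threshold.
Input overshoot = R × output overshoot = 25 dB → input = -20 + 25 = 5 dBu.

5 dBu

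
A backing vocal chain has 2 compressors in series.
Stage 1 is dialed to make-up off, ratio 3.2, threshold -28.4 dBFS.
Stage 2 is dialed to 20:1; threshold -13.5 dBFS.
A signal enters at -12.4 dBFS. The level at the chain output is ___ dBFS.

-23.4 dBFS

Stage 1: -12.4 dBFS is 16 dB over -28.4 dBFS; at 3.2:1 that becomes 5 dB over, giving -23.4 dBFS.
Stage 2: below threshold (-23.4 ≤ -13.5); passes unchanged; output -23.4 dBFS.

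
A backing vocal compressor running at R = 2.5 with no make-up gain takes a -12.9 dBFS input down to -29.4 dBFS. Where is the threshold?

Gain reduction = -12.9 − (-29.4) = 16.5 dB; output overshoot = GR / (R − 1) = 16.5 / 1.5 = 11 dB.
Threshold = output − output overshoot = -29.4 − 11 = -40.4 dBFS.

-40.4 dBFS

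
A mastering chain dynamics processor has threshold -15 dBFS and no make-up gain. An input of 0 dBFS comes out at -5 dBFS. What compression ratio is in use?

Input overshoot = 0 − (-15) = 15 dB; output overshoot = -5 − (-15) = 10 dB.
Ratio = 15 / 10 = 1.5.

1.5:1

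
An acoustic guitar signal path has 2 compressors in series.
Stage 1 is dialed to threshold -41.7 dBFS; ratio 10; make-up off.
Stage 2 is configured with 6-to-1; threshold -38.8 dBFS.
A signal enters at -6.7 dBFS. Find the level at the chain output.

-38.7 dBFS

Stage 1: -6.7 dBFS is 35 dB over -41.7 dBFS; at 10:1 that becomes 3.5 dB over, giving -38.2 dBFS.
Stage 2: overshoot 0.6 dB → 0.6/6 = 0.1 dB → -38.7 dBFS.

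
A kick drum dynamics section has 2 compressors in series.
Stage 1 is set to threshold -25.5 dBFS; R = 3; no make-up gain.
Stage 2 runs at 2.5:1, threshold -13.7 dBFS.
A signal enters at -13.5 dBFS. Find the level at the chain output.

Stage 1: -13.5 dBFS is 12 dB over -25.5 dBFS; at 3:1 that becomes 4 dB over, giving -21.5 dBFS.
Stage 2: below threshold (-21.5 ≤ -13.7); passes unchanged; output -21.5 dBFS.

-21.5 dBFS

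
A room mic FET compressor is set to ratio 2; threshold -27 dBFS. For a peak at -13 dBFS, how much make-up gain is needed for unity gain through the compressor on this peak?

Without make-up, output = threshold + overshoot/2 = -27 + 7 = -20 dBFS.
Gap to target: 7 dB.

7 dB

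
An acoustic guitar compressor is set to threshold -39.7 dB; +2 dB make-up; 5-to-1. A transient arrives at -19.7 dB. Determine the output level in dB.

The input is 20 dB above the -39.7 dB threshold.
5:1 compression reduces that to 20/5 = 4 dB over.
So the level is -39.7 + 4 = -35.7 dB; make-up adds 2 dB, giving -33.7 dB.

-33.7 dB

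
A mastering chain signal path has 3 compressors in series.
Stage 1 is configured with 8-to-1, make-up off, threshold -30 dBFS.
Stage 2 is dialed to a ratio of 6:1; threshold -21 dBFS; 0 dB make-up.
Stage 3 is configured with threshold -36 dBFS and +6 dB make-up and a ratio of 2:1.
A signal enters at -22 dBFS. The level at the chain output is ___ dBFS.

-26.5 dBFS

Stage 1: overshoot 8 dB → 8/8 = 1 dB → -29 dBFS.
Stage 2: -29 dBFS ≤ -21 dBFS, so stage 2 doesn't engage; output -29 dBFS.
Stage 3: overshoot 7 dB → 7/2 = 3.5 dB → -32.5 dBFS; +6 dB make-up → -26.5 dBFS.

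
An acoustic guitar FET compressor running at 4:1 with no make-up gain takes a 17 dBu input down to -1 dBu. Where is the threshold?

-7 dBu

Input is 24 dB above T (since output overshoot × R = input overshoot: (-1 − T)·4 = 17 − T gives T = -7 dBu).
Check: -7 + (17 − (-7))/4 = -7 + 6 = -1 dBu. ✓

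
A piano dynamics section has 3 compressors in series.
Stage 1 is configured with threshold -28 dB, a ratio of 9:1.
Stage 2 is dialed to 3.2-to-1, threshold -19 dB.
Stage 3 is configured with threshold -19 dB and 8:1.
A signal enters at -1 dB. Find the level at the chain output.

-25 dB

Stage 1: -1 dB is 27 dB over -28 dB; at 9:1 that becomes 3 dB over, giving -25 dB.
Stage 2: -25 dB ≤ -19 dB, so stage 2 doesn't engage; output -25 dB.
Stage 3: -25 dB is at or below the -19 dB threshold — no compression; output -25 dB.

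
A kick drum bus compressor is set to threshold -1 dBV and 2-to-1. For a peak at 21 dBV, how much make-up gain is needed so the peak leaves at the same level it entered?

11 dB

The peak compresses to -1 + 22/2 = 10 dBV.
To reach 21 dBV requires 21 − 10 = 11 dB of make-up.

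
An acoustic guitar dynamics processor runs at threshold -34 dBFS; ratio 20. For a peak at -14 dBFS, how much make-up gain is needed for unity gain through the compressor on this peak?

Without make-up, output = threshold + overshoot/20 = -34 + 1 = -33 dBFS.
Gap to target: 19 dB.

19 dB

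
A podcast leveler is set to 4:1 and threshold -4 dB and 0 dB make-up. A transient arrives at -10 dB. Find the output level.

-10 dB

-10 dB is 6 dB below the -4 dB threshold, so no gain reduction is applied.
Output = input = -10 dB.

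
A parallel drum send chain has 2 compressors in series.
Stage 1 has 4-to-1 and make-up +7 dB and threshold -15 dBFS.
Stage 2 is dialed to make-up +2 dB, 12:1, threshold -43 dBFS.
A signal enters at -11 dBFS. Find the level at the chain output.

-38 dBFS

Stage 1: 4 dB above -15 dBFS, reduced 4:1 to 1 dB above → -14 dBFS; +7 dB make-up → -7 dBFS.
Stage 2: -7 dBFS is 36 dB over -43 dBFS; at 12:1 that becomes 3 dB over, giving -40 dBFS; +2 dB make-up → -38 dBFS.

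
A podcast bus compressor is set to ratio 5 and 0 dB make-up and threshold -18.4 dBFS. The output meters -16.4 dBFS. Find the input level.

That's 2 dB above the -18.4 dBFS threshold.
Input overshoot = R × output overshoot = 10 dB → input = -18.4 + 10 = -8.4 dBFS.

-8.4 dBFS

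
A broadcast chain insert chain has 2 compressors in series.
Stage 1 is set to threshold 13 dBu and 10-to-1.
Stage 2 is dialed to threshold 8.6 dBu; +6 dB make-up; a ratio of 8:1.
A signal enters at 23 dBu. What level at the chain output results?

15.275 dBu

Stage 1: 10 dB above 13 dBu, reduced 10:1 to 1 dB above → 14 dBu.
Stage 2: 14 dBu is 5.4 dB over 8.6 dBu; at 8:1 that becomes 0.675 dB over, giving 9.275 dBu; +6 dB make-up → 15.275 dBu.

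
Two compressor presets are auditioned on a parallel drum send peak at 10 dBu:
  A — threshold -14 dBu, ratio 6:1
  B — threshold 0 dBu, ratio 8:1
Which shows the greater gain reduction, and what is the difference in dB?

A, by 11.25 dB

A: GR = 24 − 24/6 = 20 dB.
B: GR = 10 − 10/8 = 8.75 dB.
A reduces 11.25 dB more.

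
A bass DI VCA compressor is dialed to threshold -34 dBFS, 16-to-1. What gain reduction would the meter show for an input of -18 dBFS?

Overshoot = -18 − (-34) = 16 dB.
At 16:1, output sits 16/16 = 1 dB above threshold.
GR = overshoot in − overshoot out = 16 − 1 = 15 dB.

15 dB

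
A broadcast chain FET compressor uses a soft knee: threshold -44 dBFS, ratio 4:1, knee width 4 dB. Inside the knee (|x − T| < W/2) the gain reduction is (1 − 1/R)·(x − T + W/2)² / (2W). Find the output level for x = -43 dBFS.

x − T + W/2 = -43 − (-44) + 2 = 3.
GR = (1 − 1/4) × 3² / 8 = 0.75 × 9 / 8 = 0.84375 dB.
Output = -43 − 0.84375 = -43.84375 dBFS.

-43.84375 dBFS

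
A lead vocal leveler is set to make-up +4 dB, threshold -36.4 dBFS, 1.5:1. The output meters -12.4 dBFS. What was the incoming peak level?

-6.4 dBFS

Remove make-up: -12.4 − 4 = -16.4 dBFS.
That's 20 dB above the -36.4 dBFS threshold.
Before 1.5:1 compression the overshoot was 20 × 1.5 = 30 dB, so input = -36.4 + 30 = -6.4 dBFS.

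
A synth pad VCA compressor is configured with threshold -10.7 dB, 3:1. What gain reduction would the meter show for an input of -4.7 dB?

Overshoot = -4.7 − (-10.7) = 6 dB.
At 3:1, output sits 6/3 = 2 dB above threshold.
Gain reduction = 6 − 2 = 4 dB.

4 dB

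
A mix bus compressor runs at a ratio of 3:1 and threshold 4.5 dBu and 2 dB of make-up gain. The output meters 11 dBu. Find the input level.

18 dBu

Remove make-up: 11 − 2 = 9 dBu.
Post-compression overshoot = 9 − 4.5 = 4.5 dB.
Before 3:1 compression the overshoot was 4.5 × 3 = 13.5 dB, so input = 4.5 + 13.5 = 18 dBu.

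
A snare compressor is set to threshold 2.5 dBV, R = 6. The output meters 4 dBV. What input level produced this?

Post-compression overshoot = 4 − 2.5 = 1.5 dB.
Before 6:1 compression the overshoot was 1.5 × 6 = 9 dB, so input = 2.5 + 9 = 11.5 dBV.

11.5 dBV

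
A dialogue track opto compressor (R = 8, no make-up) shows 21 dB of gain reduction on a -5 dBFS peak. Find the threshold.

-29 dBFS

Gain reduction = -5 − (-26) = 21 dB; output overshoot = GR / (R − 1) = 21 / 7 = 3 dB.
Threshold = output − output overshoot = -26 − 3 = -29 dBFS.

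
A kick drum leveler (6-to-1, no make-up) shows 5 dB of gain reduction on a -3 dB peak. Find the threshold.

Gain reduction = -3 − (-8) = 5 dB; output overshoot = GR / (R − 1) = 5 / 5 = 1 dB.
Threshold = output − output overshoot = -8 − 1 = -9 dB.

-9 dB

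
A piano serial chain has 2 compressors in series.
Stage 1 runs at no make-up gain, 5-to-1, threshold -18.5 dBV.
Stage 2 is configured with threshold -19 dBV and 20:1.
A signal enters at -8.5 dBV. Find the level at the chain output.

Stage 1: overshoot 10 dB → 10/5 = 2 dB → -16.5 dBV.
Stage 2: -16.5 dBV is 2.5 dB over -19 dBV; at 20:1 that becomes 0.125 dB over, giving -18.875 dBV.

-18.875 dBV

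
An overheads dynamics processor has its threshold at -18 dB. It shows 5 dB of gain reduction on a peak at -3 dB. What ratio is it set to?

Input overshoot = -3 − (-18) = 15 dB.
Output overshoot = 15 − 5 = 10 dB.
Ratio = input overshoot / output overshoot = 15 / 10 = 1.5.

1.5:1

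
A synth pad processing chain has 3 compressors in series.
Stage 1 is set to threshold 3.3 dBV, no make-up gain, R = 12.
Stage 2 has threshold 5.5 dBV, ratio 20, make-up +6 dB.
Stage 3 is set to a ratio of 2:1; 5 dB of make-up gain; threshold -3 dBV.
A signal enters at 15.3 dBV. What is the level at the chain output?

Stage 1: 12 dB above 3.3 dBV, reduced 12:1 to 1 dB above → 4.3 dBV.
Stage 2: 4.3 dBV is at or below the 5.5 dBV threshold — no compression; make-up brings it to 10.3 dBV.
Stage 3: 10.3 dBV is 13.3 dB over -3 dBV; at 2:1 that becomes 6.65 dB over, giving 3.65 dBV; +5 dB make-up → 8.65 dBV.

8.65 dBV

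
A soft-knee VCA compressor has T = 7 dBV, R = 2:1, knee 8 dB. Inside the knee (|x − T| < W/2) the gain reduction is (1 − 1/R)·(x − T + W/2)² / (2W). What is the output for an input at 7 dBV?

x − T + W/2 = 7 − 7 + 4 = 4.
GR = (1 − 1/2) × 4² / 16 = 0.5 × 16 / 16 = 0.5 dB.
Output = 7 − 0.5 = 6.5 dBV.

6.5 dBV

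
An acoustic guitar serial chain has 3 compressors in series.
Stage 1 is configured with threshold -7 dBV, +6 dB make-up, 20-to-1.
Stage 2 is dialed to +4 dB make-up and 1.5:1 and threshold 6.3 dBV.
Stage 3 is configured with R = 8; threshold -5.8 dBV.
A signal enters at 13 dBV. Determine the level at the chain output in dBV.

-4.575 dBV

Stage 1: overshoot 20 dB → 20/20 = 1 dB → -6 dBV; +6 dB make-up → 0 dBV.
Stage 2: 0 dBV is at or below the 6.3 dBV threshold — no compression; make-up brings it to 4 dBV.
Stage 3: 4 dBV is 9.8 dB over -5.8 dBV; at 8:1 that becomes 1.225 dB over, giving -4.575 dBV.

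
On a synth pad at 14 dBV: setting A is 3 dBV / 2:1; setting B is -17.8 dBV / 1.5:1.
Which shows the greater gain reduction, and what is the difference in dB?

B, by 5.1 dB

A: 11 dB over, compressed to 5.5 dB over, so 5.5 dB of GR.
B: 31.8 dB over, compressed to 21.2 dB over, so 10.6 dB of GR.
B reduces 5.1 dB more.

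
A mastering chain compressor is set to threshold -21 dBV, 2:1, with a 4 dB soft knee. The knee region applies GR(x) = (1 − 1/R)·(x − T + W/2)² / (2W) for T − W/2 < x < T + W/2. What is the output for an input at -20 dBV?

x − T + W/2 = -20 − (-21) + 2 = 3.
GR = (1 − 1/2) × 3² / 8 = 0.5 × 9 / 8 = 0.5625 dB.
Output = -20 − 0.5625 = -20.5625 dBV.

-20.5625 dBV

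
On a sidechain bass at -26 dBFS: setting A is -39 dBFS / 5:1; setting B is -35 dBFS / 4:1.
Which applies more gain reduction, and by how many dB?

A: 13 dB over, compressed to 2.6 dB over, so 10.4 dB of GR.
B: 9 dB over, compressed to 2.25 dB over, so 6.75 dB of GR.
A applies 3.65 dB more gain reduction.

A, by 3.65 dB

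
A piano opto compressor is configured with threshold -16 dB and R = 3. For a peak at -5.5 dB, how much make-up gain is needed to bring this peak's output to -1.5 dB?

The peak compresses to -16 + 10.5/3 = -12.5 dB.
To reach -1.5 dB requires -1.5 − (-12.5) = 11 dB of make-up.

11 dB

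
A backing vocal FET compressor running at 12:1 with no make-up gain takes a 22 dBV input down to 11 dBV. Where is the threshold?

Let T be the threshold. Output overshoot = (input overshoot)/R, so 11 − T = (22 − T)/12.
12·(11 − T) = 22 − T → 11·T = 132 − 22 = 110.
T = 110/11 = 10 dBV.

10 dBV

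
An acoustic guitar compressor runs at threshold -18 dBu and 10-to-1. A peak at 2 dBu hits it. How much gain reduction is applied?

2 dBu exceeds the threshold by 20 dB.
After 10:1 compression the overshoot becomes 20/10 = 2 dB.
GR = overshoot in − overshoot out = 20 − 2 = 18 dB.

18 dB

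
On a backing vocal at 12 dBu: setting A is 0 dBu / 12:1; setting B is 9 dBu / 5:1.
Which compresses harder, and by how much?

A: 12 dB over, compressed to 1 dB over, so 11 dB of GR.
B: 3 dB over, compressed to 0.6 dB over, so 2.4 dB of GR.
A applies 8.6 dB more gain reduction.

A, by 8.6 dB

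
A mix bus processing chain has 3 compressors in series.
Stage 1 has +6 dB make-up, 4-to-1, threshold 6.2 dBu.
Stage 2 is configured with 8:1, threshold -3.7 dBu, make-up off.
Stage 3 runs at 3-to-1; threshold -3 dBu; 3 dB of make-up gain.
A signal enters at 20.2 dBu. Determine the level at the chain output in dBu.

Stage 1: 14 dB above 6.2 dBu, reduced 4:1 to 3.5 dB above → 9.7 dBu; +6 dB make-up → 15.7 dBu.
Stage 2: 15.7 dBu is 19.4 dB over -3.7 dBu; at 8:1 that becomes 2.425 dB over, giving -1.275 dBu.
Stage 3: -1.275 dBu is 1.725 dB over -3 dBu; at 3:1 that becomes 0.575 dB over, giving -2.425 dBu; +3 dB make-up → 0.575 dBu.

0.575 dBu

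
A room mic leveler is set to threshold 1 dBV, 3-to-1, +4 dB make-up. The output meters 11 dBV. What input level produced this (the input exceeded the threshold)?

Stripping the +4 dB make-up gives 7 dBV at the gain stage.
The compressed level sits 7 − 1 = 6 dB over threshold.
Input overshoot = R × output overshoot = 18 dB → input = 1 + 18 = 19 dBV.

19 dBV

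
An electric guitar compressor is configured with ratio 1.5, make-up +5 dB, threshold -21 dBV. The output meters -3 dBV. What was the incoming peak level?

Remove make-up: -3 − 5 = -8 dBV.
Post-compression overshoot = -8 − (-21) = 13 dB.
Undo the ratio: input overshoot = 13 × 1.5 = 19.5 dB, giving input = -1.5 dBV.

-1.5 dBV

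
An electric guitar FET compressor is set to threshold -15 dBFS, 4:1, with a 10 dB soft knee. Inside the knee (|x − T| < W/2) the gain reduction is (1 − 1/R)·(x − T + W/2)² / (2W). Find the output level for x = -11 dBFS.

-14.0375 dBFS

x − T + W/2 = -11 − (-15) + 5 = 9.
GR = (1 − 1/4) × 9² / 20 = 0.75 × 81 / 20 = 3.0375 dB.
Output = -11 − 3.0375 = -14.0375 dBFS.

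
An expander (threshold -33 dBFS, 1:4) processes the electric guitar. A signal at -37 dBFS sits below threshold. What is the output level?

Below threshold, a 1:4 expander applies gain = (4−1)×(T − x) of attenuation.
(4−1) × 4 = 12 dB, so output = -37 − 12 = -49 dBFS.

-49 dBFS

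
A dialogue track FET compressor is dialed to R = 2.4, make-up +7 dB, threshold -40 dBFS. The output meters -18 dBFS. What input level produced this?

Remove make-up: -18 − 7 = -25 dBFS.
Post-compression overshoot = -25 − (-40) = 15 dB.
Undo the ratio: input overshoot = 15 × 2.4 = 36 dB, giving input = -4 dBFS.

-4 dBFS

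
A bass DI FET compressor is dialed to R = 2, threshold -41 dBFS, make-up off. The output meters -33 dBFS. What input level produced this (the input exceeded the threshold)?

-25 dBFS

That's 8 dB above the -41 dBFS threshold.
Before 2:1 compression the overshoot was 8 × 2 = 16 dB, so input = -41 + 16 = -25 dBFS.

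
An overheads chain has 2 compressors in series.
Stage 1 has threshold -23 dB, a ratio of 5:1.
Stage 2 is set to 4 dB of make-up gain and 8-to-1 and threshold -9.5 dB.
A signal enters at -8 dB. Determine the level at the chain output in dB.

Stage 1: overshoot 15 dB → 15/5 = 3 dB → -20 dB.
Stage 2: -20 dB is at or below the -9.5 dB threshold — no compression; make-up brings it to -16 dB.

-16 dB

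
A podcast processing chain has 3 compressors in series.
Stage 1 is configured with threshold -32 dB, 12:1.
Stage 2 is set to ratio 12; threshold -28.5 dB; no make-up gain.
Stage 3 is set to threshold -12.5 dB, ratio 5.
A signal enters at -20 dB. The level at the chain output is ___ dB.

-31 dB

Stage 1: -20 dB is 12 dB over -32 dB; at 12:1 that becomes 1 dB over, giving -31 dB.
Stage 2: -31 dB is at or below the -28.5 dB threshold — no compression; output -31 dB.
Stage 3: -31 dB ≤ -12.5 dB, so stage 3 doesn't engage; output -31 dB.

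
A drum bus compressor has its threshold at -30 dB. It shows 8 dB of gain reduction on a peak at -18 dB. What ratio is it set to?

3:1

Input overshoot = -18 − (-30) = 12 dB.
Output overshoot = 12 − 8 = 4 dB.
Ratio = input overshoot / output overshoot = 12 / 4 = 3.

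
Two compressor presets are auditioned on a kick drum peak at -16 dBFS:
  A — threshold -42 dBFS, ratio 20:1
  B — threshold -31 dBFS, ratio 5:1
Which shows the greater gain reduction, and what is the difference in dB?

A: 26 dB over, compressed to 1.3 dB over, so 24.7 dB of GR.
B: 15 dB over, compressed to 3 dB over, so 12 dB of GR.
A applies 12.7 dB more gain reduction.

A, by 12.7 dB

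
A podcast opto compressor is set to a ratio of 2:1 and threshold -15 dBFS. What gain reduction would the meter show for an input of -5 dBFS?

Overshoot = -5 − (-15) = 10 dB.
After 2:1 compression the overshoot becomes 10/2 = 5 dB.
GR = overshoot in − overshoot out = 10 − 5 = 5 dB.

5 dB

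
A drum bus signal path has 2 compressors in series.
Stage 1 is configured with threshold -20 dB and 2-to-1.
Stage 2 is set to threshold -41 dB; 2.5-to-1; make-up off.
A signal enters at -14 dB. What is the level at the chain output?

Stage 1: overshoot 6 dB → 6/2 = 3 dB → -17 dB.
Stage 2: 24 dB above -41 dB, reduced 2.5:1 to 9.6 dB above → -31.4 dB.

-31.4 dB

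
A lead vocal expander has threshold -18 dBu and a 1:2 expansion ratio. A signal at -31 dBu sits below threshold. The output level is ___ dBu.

Undershoot = (-18) − (-31) = 13 dB.
At 1:2, that expands to 26 dB under threshold.
Output = -18 − 26 = -44 dBu.

-44 dBu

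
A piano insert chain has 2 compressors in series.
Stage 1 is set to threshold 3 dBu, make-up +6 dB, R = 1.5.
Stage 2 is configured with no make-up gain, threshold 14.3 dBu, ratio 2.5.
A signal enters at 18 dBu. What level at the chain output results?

16.18 dBu

Stage 1: 15 dB above 3 dBu, reduced 1.5:1 to 10 dB above → 13 dBu; +6 dB make-up → 19 dBu.
Stage 2: 4.7 dB above 14.3 dBu, reduced 2.5:1 to 1.88 dB above → 16.18 dBu.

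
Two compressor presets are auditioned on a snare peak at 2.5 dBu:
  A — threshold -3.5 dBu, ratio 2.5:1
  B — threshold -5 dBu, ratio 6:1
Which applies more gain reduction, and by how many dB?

B, by 2.65 dB

A: GR = 6 − 6/2.5 = 3.6 dB.
B: GR = 7.5 − 7.5/6 = 6.25 dB.
B reduces 2.65 dB more.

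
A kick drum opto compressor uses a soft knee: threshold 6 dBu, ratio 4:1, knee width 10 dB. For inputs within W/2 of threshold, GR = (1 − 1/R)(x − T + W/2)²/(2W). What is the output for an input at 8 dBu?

x − T + W/2 = 8 − 6 + 5 = 7.
GR = (1 − 1/4) × 7² / 20 = 0.75 × 49 / 20 = 1.8375 dB.
Output = 8 − 1.8375 = 6.1625 dBu.

6.1625 dBu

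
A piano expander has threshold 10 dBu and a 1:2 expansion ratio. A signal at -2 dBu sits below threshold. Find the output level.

Undershoot = 10 − (-2) = 12 dB.
At 1:2, that expands to 24 dB under threshold.
Output = 10 − 24 = -14 dBu.

-14 dBu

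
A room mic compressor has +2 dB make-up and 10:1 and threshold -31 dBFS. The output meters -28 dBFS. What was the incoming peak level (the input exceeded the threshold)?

-21 dBFS

Stripping the +2 dB make-up gives -30 dBFS at the gain stage.
That's 1 dB above the -31 dBFS threshold.
Undo the ratio: input overshoot = 1 × 10 = 10 dB, giving input = -21 dBFS.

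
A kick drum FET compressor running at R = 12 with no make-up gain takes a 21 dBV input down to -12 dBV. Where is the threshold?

-15 dBV

Input is 36 dB above T (since output overshoot × R = input overshoot: (-12 − T)·12 = 21 − T gives T = -15 dBV).
Check: -15 + (21 − (-15))/12 = -15 + 3 = -12 dBV. ✓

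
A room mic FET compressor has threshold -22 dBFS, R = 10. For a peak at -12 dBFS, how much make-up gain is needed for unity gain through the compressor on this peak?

9 dB

The peak compresses to -22 + 10/10 = -21 dBFS.
To reach -12 dBFS requires -12 − (-21) = 9 dB of make-up.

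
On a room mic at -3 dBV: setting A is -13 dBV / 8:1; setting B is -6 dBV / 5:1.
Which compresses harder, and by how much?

A: 10 dB over, compressed to 1.25 dB over, so 8.75 dB of GR.
B: 3 dB over, compressed to 0.6 dB over, so 2.4 dB of GR.
A reduces 6.35 dB more.

A, by 6.35 dB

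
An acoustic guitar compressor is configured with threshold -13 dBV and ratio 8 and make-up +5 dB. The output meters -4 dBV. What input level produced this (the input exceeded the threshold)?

Stripping the +5 dB make-up gives -9 dBV at the gain stage.
That's 4 dB above the -13 dBV threshold.
Undo the ratio: input overshoot = 4 × 8 = 32 dB, giving input = 19 dBV.

19 dBV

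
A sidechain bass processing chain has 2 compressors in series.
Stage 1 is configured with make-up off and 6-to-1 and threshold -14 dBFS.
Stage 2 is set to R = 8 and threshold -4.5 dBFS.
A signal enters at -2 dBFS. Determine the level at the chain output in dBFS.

-12 dBFS

Stage 1: -2 dBFS is 12 dB over -14 dBFS; at 6:1 that becomes 2 dB over, giving -12 dBFS.
Stage 2: -12 dBFS is at or below the -4.5 dBFS threshold — no compression; output -12 dBFS.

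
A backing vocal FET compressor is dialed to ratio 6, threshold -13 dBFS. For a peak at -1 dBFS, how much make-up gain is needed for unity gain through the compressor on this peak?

10 dB

Without make-up, output = threshold + overshoot/6 = -13 + 2 = -11 dBFS.
Gap to target: 10 dB.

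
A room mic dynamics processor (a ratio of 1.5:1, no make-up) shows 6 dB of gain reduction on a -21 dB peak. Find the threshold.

Input is 18 dB above T (since output overshoot × R = input overshoot: (-27 − T)·1.5 = -21 − T gives T = -39 dB).
Check: -39 + (-21 − (-39))/1.5 = -39 + 12 = -27 dB. ✓

-39 dB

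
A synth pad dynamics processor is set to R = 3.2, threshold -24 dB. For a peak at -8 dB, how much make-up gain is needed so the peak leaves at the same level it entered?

11 dB

Overshoot 16 dB → 16/3.2 = 5 dB after compression, so the compressed level is -24 + 5 = -19 dB.
Make-up = target − compressed = -8 − (-19) = 11 dB.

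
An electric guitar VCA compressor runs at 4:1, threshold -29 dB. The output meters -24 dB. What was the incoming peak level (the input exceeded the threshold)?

Post-compression overshoot = -24 − (-29) = 5 dB.
Undo the ratio: input overshoot = 5 × 4 = 20 dB, giving input = -9 dB.

-9 dB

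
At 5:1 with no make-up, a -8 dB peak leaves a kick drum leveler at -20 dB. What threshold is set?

-23 dB

Input is 15 dB above T (since output overshoot × R = input overshoot: (-20 − T)·5 = -8 − T gives T = -23 dB).
Check: -23 + (-8 − (-23))/5 = -23 + 3 = -20 dB. ✓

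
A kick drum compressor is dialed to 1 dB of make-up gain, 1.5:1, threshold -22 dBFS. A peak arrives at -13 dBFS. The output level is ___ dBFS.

Overshoot: -13 − (-22) = 9 dB.
The 9 dB excess becomes 6 dB after 1.5:1 reduction.
That puts the output at -16 dBFS; make-up adds 1 dB, giving -15 dBFS.

-15 dBFS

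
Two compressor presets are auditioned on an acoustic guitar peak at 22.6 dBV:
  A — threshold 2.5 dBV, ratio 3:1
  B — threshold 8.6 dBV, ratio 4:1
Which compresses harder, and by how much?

A, by 2.9 dB

A: 20.1 dB over, compressed to 6.7 dB over, so 13.4 dB of GR.
B: 14 dB over, compressed to 3.5 dB over, so 10.5 dB of GR.
A reduces 2.9 dB more.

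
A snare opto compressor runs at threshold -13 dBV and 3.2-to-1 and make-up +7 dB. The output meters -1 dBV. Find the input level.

3 dBV

Remove make-up: -1 − 7 = -8 dBV.
That's 5 dB above the -13 dBV threshold.
Undo the ratio: input overshoot = 5 × 3.2 = 16 dB, giving input = 3 dBV.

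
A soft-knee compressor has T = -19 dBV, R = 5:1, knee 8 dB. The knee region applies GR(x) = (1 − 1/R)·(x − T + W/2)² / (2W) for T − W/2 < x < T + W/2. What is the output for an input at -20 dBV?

x − T + W/2 = -20 − (-19) + 4 = 3.
GR = (1 − 1/5) × 3² / 16 = 0.8 × 9 / 16 = 0.45 dB.
Output = -20 − 0.45 = -20.45 dBV.

-20.45 dBV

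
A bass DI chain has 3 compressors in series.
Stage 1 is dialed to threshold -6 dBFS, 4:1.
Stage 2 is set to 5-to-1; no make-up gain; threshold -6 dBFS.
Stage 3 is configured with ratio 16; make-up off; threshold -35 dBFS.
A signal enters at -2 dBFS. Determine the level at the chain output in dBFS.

Stage 1: 4 dB above -6 dBFS, reduced 4:1 to 1 dB above → -5 dBFS.
Stage 2: 1 dB above -6 dBFS, reduced 5:1 to 0.2 dB above → -5.8 dBFS.
Stage 3: -5.8 dBFS is 29.2 dB over -35 dBFS; at 16:1 that becomes 1.825 dB over, giving -33.175 dBFS.

-33.175 dBFS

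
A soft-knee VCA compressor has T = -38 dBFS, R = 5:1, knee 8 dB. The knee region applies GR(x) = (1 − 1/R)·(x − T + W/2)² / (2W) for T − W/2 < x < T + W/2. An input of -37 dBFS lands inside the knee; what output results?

-38.25 dBFS

x − T + W/2 = -37 − (-38) + 4 = 5.
GR = (1 − 1/5) × 5² / 16 = 0.8 × 25 / 16 = 1.25 dB.
Output = -37 − 1.25 = -38.25 dBFS.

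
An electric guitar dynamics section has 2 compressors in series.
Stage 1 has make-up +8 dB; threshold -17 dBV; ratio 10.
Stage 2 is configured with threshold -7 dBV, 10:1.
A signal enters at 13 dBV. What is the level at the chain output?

Stage 1: 13 dBV is 30 dB over -17 dBV; at 10:1 that becomes 3 dB over, giving -14 dBV; +8 dB make-up → -6 dBV.
Stage 2: overshoot 1 dB → 1/10 = 0.1 dB → -6.9 dBV.

-6.9 dBV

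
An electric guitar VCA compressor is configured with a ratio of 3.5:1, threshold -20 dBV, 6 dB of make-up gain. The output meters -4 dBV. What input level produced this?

15 dBV

Before make-up, the level was -4 − 6 = -10 dBV.
The compressed level sits -10 − (-20) = 10 dB over threshold.
Before 3.5:1 compression the overshoot was 10 × 3.5 = 35 dB, so input = -20 + 35 = 15 dBV.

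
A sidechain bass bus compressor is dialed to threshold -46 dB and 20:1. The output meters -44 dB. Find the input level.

The compressed level sits -44 − (-46) = 2 dB over threshold.
Undo the ratio: input overshoot = 2 × 20 = 40 dB, giving input = -6 dB.

-6 dB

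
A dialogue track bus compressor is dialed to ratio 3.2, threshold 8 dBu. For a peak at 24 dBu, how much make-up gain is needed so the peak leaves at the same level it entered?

11 dB

Overshoot 16 dB → 16/3.2 = 5 dB after compression, so the compressed level is 8 + 5 = 13 dBu.
Make-up = target − compressed = 24 − 13 = 11 dB.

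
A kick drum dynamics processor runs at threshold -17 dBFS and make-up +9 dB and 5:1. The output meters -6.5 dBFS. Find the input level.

-9.5 dBFS

Before make-up, the level was -6.5 − 9 = -15.5 dBFS.
The compressed level sits -15.5 − (-17) = 1.5 dB over threshold.
Undo the ratio: input overshoot = 1.5 × 5 = 7.5 dB, giving input = -9.5 dBFS.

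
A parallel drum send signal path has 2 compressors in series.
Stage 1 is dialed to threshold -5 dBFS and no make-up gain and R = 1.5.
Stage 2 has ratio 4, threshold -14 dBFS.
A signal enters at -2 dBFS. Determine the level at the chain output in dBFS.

Stage 1: overshoot 3 dB → 3/1.5 = 2 dB → -3 dBFS.
Stage 2: -3 dBFS is 11 dB over -14 dBFS; at 4:1 that becomes 2.75 dB over, giving -11.25 dBFS.

-11.25 dBFS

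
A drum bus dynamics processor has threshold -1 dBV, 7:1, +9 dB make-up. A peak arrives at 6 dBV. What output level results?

9 dBV

The input is 7 dB above the -1 dBV threshold.
The 7 dB excess becomes 1 dB after 7:1 reduction.
Output = -1 + 1 = 0 dBV; make-up adds 9 dB, giving 9 dBV.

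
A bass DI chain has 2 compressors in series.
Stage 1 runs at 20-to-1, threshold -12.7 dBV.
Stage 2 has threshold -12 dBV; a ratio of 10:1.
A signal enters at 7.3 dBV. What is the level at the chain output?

-11.97 dBV

Stage 1: 20 dB above -12.7 dBV, reduced 20:1 to 1 dB above → -11.7 dBV.
Stage 2: -11.7 dBV is 0.3 dB over -12 dBV; at 10:1 that becomes 0.03 dB over, giving -11.97 dBV.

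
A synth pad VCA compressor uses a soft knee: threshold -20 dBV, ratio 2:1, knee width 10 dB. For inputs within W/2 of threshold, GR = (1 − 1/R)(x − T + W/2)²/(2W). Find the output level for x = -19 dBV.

x − T + W/2 = -19 − (-20) + 5 = 6.
GR = (1 − 1/2) × 6² / 20 = 0.5 × 36 / 20 = 0.9 dB.
Output = -19 − 0.9 = -19.9 dBV.

-19.9 dBV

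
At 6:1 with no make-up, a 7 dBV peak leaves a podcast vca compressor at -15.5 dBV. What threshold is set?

-20 dBV

Input is 27 dB above T (since output overshoot × R = input overshoot: (-15.5 − T)·6 = 7 − T gives T = -20 dBV).
Check: -20 + (7 − (-20))/6 = -20 + 4.5 = -15.5 dBV. ✓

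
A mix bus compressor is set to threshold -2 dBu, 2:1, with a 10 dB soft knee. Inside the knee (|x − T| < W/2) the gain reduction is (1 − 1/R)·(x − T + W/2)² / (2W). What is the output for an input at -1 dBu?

-1.9 dBu

x − T + W/2 = -1 − (-2) + 5 = 6.
GR = (1 − 1/2) × 6² / 20 = 0.5 × 36 / 20 = 0.9 dB.
Output = -1 − 0.9 = -1.9 dBu.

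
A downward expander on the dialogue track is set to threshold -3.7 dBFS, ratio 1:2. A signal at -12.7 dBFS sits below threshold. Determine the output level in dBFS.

The input is 9 dB below the -3.7 dBFS threshold.
A 1:2 expander multiplies undershoot by 2: 9 × 2 = 18 dB below threshold.
Output = -3.7 − 18 = -21.7 dBFS.

-21.7 dBFS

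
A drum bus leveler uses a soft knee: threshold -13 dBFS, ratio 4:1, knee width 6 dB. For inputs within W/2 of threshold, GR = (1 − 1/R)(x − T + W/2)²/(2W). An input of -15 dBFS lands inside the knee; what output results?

x − T + W/2 = -15 − (-13) + 3 = 1.
GR = (1 − 1/4) × 1² / 12 = 0.75 × 1 / 12 = 0.0625 dB.
Output = -15 − 0.0625 = -15.0625 dBFS.

-15.0625 dBFS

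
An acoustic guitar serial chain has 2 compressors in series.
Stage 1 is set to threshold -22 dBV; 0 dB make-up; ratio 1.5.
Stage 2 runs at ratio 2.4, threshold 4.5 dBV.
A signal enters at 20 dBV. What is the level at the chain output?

Stage 1: 20 dBV is 42 dB over -22 dBV; at 1.5:1 that becomes 28 dB over, giving 6 dBV.
Stage 2: 6 dBV is 1.5 dB over 4.5 dBV; at 2.4:1 that becomes 0.625 dB over, giving 5.125 dBV.

5.125 dBV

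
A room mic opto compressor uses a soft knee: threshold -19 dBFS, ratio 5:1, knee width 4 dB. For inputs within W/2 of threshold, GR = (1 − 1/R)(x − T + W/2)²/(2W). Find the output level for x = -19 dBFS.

x − T + W/2 = -19 − (-19) + 2 = 2.
GR = (1 − 1/5) × 2² / 8 = 0.8 × 4 / 8 = 0.4 dB.
Output = -19 − 0.4 = -19.4 dBFS.

-19.4 dBFS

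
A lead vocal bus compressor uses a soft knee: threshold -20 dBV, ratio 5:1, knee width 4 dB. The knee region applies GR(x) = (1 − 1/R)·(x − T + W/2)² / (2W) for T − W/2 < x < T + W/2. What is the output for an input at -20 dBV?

x − T + W/2 = -20 − (-20) + 2 = 2.
GR = (1 − 1/5) × 2² / 8 = 0.8 × 4 / 8 = 0.4 dB.
Output = -20 − 0.4 = -20.4 dBV.

-20.4 dBV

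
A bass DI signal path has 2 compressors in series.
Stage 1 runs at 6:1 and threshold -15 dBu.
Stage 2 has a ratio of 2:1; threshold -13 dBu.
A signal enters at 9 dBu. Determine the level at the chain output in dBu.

-12 dBu

Stage 1: overshoot 24 dB → 24/6 = 4 dB → -11 dBu.
Stage 2: 2 dB above -13 dBu, reduced 2:1 to 1 dB above → -12 dBu.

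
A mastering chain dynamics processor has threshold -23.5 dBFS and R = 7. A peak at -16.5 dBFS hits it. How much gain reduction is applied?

6 dB

Overshoot = -16.5 − (-23.5) = 7 dB.
A 7:1 ratio leaves 1 dB of that excess.
So the signal is attenuated by 7 − 1 = 6 dB.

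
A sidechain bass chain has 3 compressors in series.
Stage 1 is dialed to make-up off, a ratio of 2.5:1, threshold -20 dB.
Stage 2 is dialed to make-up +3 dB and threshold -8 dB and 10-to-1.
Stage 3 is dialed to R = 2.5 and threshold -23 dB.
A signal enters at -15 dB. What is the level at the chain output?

-19.8 dB

Stage 1: overshoot 5 dB → 5/2.5 = 2 dB → -18 dB.
Stage 2: -18 dB is at or below the -8 dB threshold — no compression; make-up brings it to -15 dB.
Stage 3: overshoot 8 dB → 8/2.5 = 3.2 dB → -19.8 dB.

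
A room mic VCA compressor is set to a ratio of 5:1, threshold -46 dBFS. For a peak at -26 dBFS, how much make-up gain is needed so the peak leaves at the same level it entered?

16 dB

Overshoot 20 dB → 20/5 = 4 dB after compression, so the compressed level is -46 + 4 = -42 dBFS.
Make-up = target − compressed = -26 − (-42) = 16 dB.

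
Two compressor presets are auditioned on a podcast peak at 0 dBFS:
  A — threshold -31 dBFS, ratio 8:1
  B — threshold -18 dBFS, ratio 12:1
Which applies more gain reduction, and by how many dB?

A, by 10.625 dB

A: 31 dB over, compressed to 3.875 dB over, so 27.125 dB of GR.
B: 18 dB over, compressed to 1.5 dB over, so 16.5 dB of GR.
A applies 10.625 dB more gain reduction.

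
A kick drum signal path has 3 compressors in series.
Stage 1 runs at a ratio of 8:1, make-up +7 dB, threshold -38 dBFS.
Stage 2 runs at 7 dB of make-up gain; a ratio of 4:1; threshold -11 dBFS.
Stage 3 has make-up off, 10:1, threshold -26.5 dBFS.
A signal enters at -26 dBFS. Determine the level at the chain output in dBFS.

-26.1 dBFS

Stage 1: 12 dB above -38 dBFS, reduced 8:1 to 1.5 dB above → -36.5 dBFS; +7 dB make-up → -29.5 dBFS.
Stage 2: -29.5 dBFS is at or below the -11 dBFS threshold — no compression; make-up brings it to -22.5 dBFS.
Stage 3: overshoot 4 dB → 4/10 = 0.4 dB → -26.1 dBFS.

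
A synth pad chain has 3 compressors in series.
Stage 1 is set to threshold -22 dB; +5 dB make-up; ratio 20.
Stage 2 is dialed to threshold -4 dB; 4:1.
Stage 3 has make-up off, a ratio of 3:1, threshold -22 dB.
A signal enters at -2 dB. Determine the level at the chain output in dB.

-20 dB

Stage 1: overshoot 20 dB → 20/20 = 1 dB → -21 dB; +5 dB make-up → -16 dB.
Stage 2: -16 dB ≤ -4 dB, so stage 2 doesn't engage; output -16 dB.
Stage 3: 6 dB above -22 dB, reduced 3:1 to 2 dB above → -20 dB.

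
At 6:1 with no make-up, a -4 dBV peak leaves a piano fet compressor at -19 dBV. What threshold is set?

Input is 18 dB above T (since output overshoot × R = input overshoot: (-19 − T)·6 = -4 − T gives T = -22 dBV).
Check: -22 + (-4 − (-22))/6 = -22 + 3 = -19 dBV. ✓

-22 dBV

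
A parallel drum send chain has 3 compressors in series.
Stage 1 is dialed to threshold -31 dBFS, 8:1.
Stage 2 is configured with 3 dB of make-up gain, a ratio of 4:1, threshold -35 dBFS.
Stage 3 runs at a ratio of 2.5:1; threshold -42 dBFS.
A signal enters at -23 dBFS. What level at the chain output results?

Stage 1: -23 dBFS is 8 dB over -31 dBFS; at 8:1 that becomes 1 dB over, giving -30 dBFS.
Stage 2: overshoot 5 dB → 5/4 = 1.25 dB → -33.75 dBFS; +3 dB make-up → -30.75 dBFS.
Stage 3: overshoot 11.25 dB → 11.25/2.5 = 4.5 dB → -37.5 dBFS.

-37.5 dBFS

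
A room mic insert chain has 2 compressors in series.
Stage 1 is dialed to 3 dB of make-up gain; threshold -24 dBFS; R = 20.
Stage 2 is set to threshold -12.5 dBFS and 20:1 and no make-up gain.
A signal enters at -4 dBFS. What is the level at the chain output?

-20 dBFS

Stage 1: -4 dBFS is 20 dB over -24 dBFS; at 20:1 that becomes 1 dB over, giving -23 dBFS; +3 dB make-up → -20 dBFS.
Stage 2: below threshold (-20 ≤ -12.5); passes unchanged; output -20 dBFS.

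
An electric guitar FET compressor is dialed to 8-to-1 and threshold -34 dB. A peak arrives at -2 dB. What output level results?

-2 dB sits 32 dB over threshold.
At 8:1 the overshoot is divided by 8, leaving 4 dB above threshold.
That puts the output at -30 dB.

-30 dB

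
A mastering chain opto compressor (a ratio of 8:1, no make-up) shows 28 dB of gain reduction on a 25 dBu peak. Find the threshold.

Input is 32 dB above T (since output overshoot × R = input overshoot: (-3 − T)·8 = 25 − T gives T = -7 dBu).
Check: -7 + (25 − (-7))/8 = -7 + 4 = -3 dBu. ✓

-7 dBu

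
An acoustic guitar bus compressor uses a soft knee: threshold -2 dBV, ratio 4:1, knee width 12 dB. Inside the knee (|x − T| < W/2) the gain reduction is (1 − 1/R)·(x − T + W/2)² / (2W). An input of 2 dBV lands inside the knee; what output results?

x − T + W/2 = 2 − (-2) + 6 = 10.
GR = (1 − 1/4) × 10² / 24 = 0.75 × 100 / 24 = 3.125 dB.
Output = 2 − 3.125 = -1.125 dBV.

-1.125 dBV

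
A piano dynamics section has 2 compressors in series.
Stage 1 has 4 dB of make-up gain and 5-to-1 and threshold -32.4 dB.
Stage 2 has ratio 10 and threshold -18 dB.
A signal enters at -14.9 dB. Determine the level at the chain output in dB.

-24.9 dB

Stage 1: 17.5 dB above -32.4 dB, reduced 5:1 to 3.5 dB above → -28.9 dB; +4 dB make-up → -24.9 dB.
Stage 2: below threshold (-24.9 ≤ -18); passes unchanged; output -24.9 dB.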